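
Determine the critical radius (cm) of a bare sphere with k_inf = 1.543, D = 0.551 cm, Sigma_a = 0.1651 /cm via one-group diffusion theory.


L^2 = D / Sigma_a = 0.551 / 0.1651 = 3.337371 cm^2
B_m^2 = (k_inf - 1) / L^2 = (1.543 - 1) / 3.337371 = 0.1627029 /cm^2
For a bare sphere: B_g = pi/R, so R_c = pi / sqrt(B_m^2)
R_c = pi / sqrt(0.1627029) = 7.7885 cm

7.7885


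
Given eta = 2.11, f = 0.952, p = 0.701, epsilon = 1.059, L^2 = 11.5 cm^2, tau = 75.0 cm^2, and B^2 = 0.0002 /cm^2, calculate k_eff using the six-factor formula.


k_inf = eta*f*p*eps = 2.11*0.952*0.701*1.059 = 1.491191
P_TNL = 1/(1 + L^2*B^2) = 1/(1 + 11.5*0.0002) = 0.9977053
P_FNL = exp(-B^2*tau) = exp(-0.0002*75.0) = 0.9851119
k_eff = k_inf * P_TNL * P_FNL = 1.491191 * 0.9977053 * 0.9851119
k_eff = 1.4656

1.4656


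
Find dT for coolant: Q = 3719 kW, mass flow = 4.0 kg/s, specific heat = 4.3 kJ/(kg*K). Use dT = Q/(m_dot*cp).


dT = Q / (m_dot * cp)
dT = 3719 / (4.0 * 4.3)
dT = 216.22 C

216.22


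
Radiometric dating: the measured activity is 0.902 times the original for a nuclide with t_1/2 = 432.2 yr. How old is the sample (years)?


lambda = ln(2) / t_half = ln(2) / 432.2 = 0.001603765 /yr
t = -ln(A/A0) / lambda
t = -ln(0.902) / 0.001603765
t = 64.312 yr

64.312


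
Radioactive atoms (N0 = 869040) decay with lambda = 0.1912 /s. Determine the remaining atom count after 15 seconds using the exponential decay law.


N = N0 * exp(-lambda * t)
N = 869040 * exp(-0.1912 * 15)
N = 49372

49372


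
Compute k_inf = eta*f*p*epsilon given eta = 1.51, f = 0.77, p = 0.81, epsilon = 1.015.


k_inf = eta * f * p * epsilon
k_inf = 1.51 * 0.77 * 0.81 * 1.015
k_inf = 0.95591

0.95591


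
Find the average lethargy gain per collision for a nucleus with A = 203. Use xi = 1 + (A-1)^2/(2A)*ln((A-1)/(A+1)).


xi = 1 + (A-1)^2/(2A) * ln((A-1)/(A+1))
xi = 1 + (203-1)^2/(2*203) * ln((203-1)/(203 +1))
xi = 0.0098199

0.0098199


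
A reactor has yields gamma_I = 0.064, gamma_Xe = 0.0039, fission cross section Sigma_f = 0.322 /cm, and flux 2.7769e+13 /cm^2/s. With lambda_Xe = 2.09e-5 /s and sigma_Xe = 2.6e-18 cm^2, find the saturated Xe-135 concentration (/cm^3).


Xe_eq = (gamma_I + gamma_Xe) * Sigma_f * phi / (lambda_Xe + sigma_Xe * phi)
Numerator = (0.064 + 0.0039) * 0.322 * 2.7769e+13 = 6.071359e+11
Denominator = 2.09e-5 + 2.6e-18 * 2.7769e+13 = 9.309940e-05
Xe_eq = 6.071359e+11 / 9.309940e-05 = 6.5214e+15 /cm^3

6.5214e+15


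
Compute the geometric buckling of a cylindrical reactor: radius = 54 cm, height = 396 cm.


B^2 = (2.405/R)^2 + (pi/H)^2
B^2 = (2.405/54)^2 + (pi/396)^2
B^2 = 0.0020465 /cm^2

0.0020465


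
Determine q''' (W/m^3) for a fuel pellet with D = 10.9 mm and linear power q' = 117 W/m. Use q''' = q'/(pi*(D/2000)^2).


r = D / 2 / 1000 = 10.9 / 2 / 1000 = 0.00545 m
q''' = q' / (pi * r^2)
q''' = 117 / (pi * 0.00545^2)
q''' = 1.2538e+06 W/m^3

1.2538e+06


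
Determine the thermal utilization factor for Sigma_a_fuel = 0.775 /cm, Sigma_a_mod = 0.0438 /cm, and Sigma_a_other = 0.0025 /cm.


f = Sigma_a_fuel / (Sigma_a_fuel + Sigma_a_mod + Sigma_a_other)
f = 0.775 / (0.775 + 0.0438 + 0.0025)
f = 0.94363

0.94363


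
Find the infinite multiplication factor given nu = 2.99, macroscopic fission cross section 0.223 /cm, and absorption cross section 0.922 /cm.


k_inf = nu * Sigma_f / Sigma_a
k_inf = 2.99 * 0.223 / 0.922
k_inf = 0.72318

0.72318


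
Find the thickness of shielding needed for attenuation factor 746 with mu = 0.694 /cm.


x = ln(factor) / mu
x = ln(746) / 0.694
x = 9.5313 cm

9.5313


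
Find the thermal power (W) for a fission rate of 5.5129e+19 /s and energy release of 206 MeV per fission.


P = fission_rate * E_MeV * 1.602e-13
P = 5.5129e+19 * 206 * 1.602e-13
P = 1.8193e+09 W

1.8193e+09


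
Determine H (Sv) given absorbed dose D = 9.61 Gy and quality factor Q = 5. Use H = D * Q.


H = D * Q
H = 9.61 * 5
H = 48.050 Sv

48.050


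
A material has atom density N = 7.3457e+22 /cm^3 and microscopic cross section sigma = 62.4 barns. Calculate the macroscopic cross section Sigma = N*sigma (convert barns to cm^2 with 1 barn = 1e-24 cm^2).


Sigma = N * sigma_barns * 1e-24
Sigma = 7.3457e+22 * 62.4 * 1e-24
Sigma = 4.5837 /cm

4.5837


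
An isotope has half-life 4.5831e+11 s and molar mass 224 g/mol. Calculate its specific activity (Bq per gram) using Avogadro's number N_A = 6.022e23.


lambda = ln(2) / t_half = ln(2) / 4.5831e+11 = 1.512398e-12 /s
SA = lambda * N_A / M
SA = 1.512398e-12 * 6.022e23 / 224
SA = 4.0659e+09 Bq/g

4.0659e+09


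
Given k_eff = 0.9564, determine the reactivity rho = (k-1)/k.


rho = (k_eff - 1) / k_eff
rho = (0.9564 - 1) / 0.9564
rho = -0.045588

-0.045588


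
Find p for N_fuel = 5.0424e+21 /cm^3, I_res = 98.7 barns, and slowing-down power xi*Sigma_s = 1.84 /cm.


p = exp(-N * I * 1e-24 / (xi*Sigma_s))
p = exp(-5.0424e+21 * 98.7 * 1e-24 / 1.84)
p = 0.76301

0.76301


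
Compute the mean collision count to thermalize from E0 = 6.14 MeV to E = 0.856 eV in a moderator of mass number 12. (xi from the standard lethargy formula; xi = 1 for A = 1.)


xi = 1 + (A-1)^2/(2A)*ln((A-1)/(A+1)) = 0.1577690 (for A = 12)
n = ln(E0/E) / xi
n = ln(6.14e6 / 0.856) / 0.1577690
n = ln(7.172897e+06) / 0.1577690 = 100.06

100.06


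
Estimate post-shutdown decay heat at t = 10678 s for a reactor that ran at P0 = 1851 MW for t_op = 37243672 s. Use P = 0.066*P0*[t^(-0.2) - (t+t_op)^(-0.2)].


P/P0 = 0.066 * [t^(-0.2) - (t + t_op)^(-0.2)]
P/P0 = 0.066 * [10678^(-0.2) - (10678 + 37243672)^(-0.2)]
P/P0 = 0.066 * [0.1564235 - 0.03060304] = 0.008304150
P = 1851 * 0.008304150 = 15.371 MW

15.371


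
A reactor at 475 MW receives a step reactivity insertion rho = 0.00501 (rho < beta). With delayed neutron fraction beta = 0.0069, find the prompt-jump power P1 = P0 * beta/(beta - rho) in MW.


P1/P0 = beta / (beta - rho)
P1/P0 = 0.0069 / (0.0069 - 0.00501) = 3.650794
P1 = 475 * 3.650794 = 1734.1 MW

1734.1


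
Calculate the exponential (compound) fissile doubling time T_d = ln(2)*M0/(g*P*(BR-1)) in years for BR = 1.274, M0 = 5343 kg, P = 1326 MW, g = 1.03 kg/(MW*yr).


Breeding gain G = BR - 1 = 1.274 - 1 = 0.274
Fissile production rate = g * P * G = 1.03 * 1326 * 0.274 = 374.22372 kg/yr
T_d = ln(2) * M0 / (g * P * G)
T_d = ln(2) * 5343 / 374.22372 = 9.8964 yr

9.8964


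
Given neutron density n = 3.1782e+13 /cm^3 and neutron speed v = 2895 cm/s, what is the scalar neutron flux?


phi = n * v
phi = 3.1782e+13 * 2895
phi = 9.2009e+16 /cm^2/s

9.2009e+16


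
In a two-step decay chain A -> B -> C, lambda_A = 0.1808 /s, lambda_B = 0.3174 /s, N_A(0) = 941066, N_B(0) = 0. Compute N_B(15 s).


N_B(t) = lambda_A * N_A0 / (lambda_B - lambda_A) * [exp(-lambda_A*t) - exp(-lambda_B*t)]
exp(-0.1808*15) = 0.06640387; exp(-0.3174*15) = 0.008557048
N_B = 0.1808 * 941066 / (0.3174 - 0.1808) * (0.06640387 - 0.008557048)
N_B = 72052

72052


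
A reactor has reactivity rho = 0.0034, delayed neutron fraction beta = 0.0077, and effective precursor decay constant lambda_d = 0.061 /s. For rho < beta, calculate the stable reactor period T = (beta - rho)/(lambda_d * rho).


T = (beta - rho) / (lambda_d * rho)
T = (0.0077 - 0.0034) / (0.061 * 0.0034)
T = 20.733 s

20.733


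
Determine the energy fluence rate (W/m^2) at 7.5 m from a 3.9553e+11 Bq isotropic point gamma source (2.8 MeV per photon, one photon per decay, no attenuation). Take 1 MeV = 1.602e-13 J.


psi = A * E * 1.602e-13 / (4*pi*r^2)
psi = 3.9553e+11 * 2.8 * 1.602e-13 / (4*pi*7.5^2)
psi = 2.5100e-04 W/m^2

2.5100e-04


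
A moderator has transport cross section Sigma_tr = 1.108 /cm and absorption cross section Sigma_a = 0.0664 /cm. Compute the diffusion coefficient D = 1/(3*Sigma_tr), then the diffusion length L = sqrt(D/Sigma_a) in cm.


D = 1 / (3 * Sigma_tr) = 1 / (3 * 1.108) = 0.3008424 cm
L = sqrt(D / Sigma_a)
L = sqrt(0.3008424 / 0.0664)
L = 2.1286 cm

2.1286


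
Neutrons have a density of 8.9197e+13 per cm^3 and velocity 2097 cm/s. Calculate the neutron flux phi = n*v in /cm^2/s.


phi = n * v
phi = 8.9197e+13 * 2097
phi = 1.8705e+17 /cm^2/s

1.8705e+17


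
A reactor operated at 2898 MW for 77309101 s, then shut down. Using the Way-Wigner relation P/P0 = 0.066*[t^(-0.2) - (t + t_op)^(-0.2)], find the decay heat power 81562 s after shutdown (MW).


P/P0 = 0.066 * [t^(-0.2) - (t + t_op)^(-0.2)]
P/P0 = 0.066 * [81562^(-0.2) - (81562 + 77309101)^(-0.2)]
P/P0 = 0.066 * [0.1041603 - 0.02644005] = 0.005129536
P = 2898 * 0.005129536 = 14.865 MW

14.865


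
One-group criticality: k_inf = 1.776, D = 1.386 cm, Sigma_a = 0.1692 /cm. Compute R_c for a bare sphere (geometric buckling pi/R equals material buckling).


L^2 = D / Sigma_a = 1.386 / 0.1692 = 8.191489 cm^2
B_m^2 = (k_inf - 1) / L^2 = (1.776 - 1) / 8.191489 = 0.09473247 /cm^2
For a bare sphere: B_g = pi/R, so R_c = pi / sqrt(B_m^2)
R_c = pi / sqrt(0.09473247) = 10.207 cm

10.207


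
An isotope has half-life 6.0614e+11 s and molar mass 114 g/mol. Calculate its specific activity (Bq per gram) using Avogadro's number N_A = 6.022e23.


lambda = ln(2) / t_half = ln(2) / 6.0614e+11 = 1.143543e-12 /s
SA = lambda * N_A / M
SA = 1.143543e-12 * 6.022e23 / 114
SA = 6.0407e+09 Bq/g

6.0407e+09


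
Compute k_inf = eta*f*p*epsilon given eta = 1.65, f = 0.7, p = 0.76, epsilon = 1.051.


k_inf = eta * f * p * epsilon
k_inf = 1.65 * 0.7 * 0.76 * 1.051
k_inf = 0.92257

0.92257


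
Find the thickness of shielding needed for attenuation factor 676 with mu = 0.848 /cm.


x = ln(factor) / mu
x = ln(676) / 0.848
x = 7.6842 cm

7.6842


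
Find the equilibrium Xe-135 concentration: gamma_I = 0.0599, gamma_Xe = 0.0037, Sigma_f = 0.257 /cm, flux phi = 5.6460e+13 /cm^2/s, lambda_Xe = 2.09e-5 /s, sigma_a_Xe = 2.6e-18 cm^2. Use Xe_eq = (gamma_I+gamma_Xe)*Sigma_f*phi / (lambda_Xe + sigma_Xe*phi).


Xe_eq = (gamma_I + gamma_Xe) * Sigma_f * phi / (lambda_Xe + sigma_Xe * phi)
Numerator = (0.0599 + 0.0037) * 0.257 * 5.6460e+13 = 9.228500e+11
Denominator = 2.09e-5 + 2.6e-18 * 5.6460e+13 = 1.676960e-04
Xe_eq = 9.228500e+11 / 1.676960e-04 = 5.5031e+15 /cm^3

5.5031e+15


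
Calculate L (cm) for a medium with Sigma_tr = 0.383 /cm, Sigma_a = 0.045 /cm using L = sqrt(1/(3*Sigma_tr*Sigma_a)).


D = 1 / (3 * Sigma_tr) = 1 / (3 * 0.383) = 0.8703220 cm
L = sqrt(D / Sigma_a)
L = sqrt(0.8703220 / 0.045)
L = 4.3978 cm

4.3978


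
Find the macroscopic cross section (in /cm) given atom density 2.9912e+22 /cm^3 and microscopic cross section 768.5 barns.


Sigma = N * sigma_barns * 1e-24
Sigma = 2.9912e+22 * 768.5 * 1e-24
Sigma = 22.987 /cm

22.987


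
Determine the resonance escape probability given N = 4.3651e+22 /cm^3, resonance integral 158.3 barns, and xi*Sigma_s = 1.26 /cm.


p = exp(-N * I * 1e-24 / (xi*Sigma_s))
p = exp(-4.3651e+22 * 158.3 * 1e-24 / 1.26)
p = 0.0041523

0.0041523


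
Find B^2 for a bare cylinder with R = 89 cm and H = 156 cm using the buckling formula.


B^2 = (2.405/R)^2 + (pi/H)^2
B^2 = (2.405/89)^2 + (pi/156)^2
B^2 = 0.0011358 /cm^2

0.0011358


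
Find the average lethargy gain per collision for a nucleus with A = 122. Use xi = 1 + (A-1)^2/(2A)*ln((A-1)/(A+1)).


xi = 1 + (A-1)^2/(2A) * ln((A-1)/(A+1))
xi = 1 + (122-1)^2/(2*122) * ln((122-1)/(122 +1))
xi = 0.016304

0.016304


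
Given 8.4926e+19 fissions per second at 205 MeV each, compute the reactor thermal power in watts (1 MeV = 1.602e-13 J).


P = fission_rate * E_MeV * 1.602e-13
P = 8.4926e+19 * 205 * 1.602e-13
P = 2.7891e+09 W

2.7891e+09


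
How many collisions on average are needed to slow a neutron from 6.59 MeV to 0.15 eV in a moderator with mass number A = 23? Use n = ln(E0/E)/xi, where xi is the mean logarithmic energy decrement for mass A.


xi = 1 + (A-1)^2/(2A)*ln((A-1)/(A+1)) = 0.08448899 (for A = 23)
n = ln(E0/E) / xi
n = ln(6.59e6 / 0.15) / 0.08448899
n = ln(4.393333e+07) / 0.08448899 = 208.29

208.29


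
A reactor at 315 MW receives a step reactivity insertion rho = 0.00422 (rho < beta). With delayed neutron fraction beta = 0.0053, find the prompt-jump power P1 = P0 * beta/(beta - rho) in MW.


P1/P0 = beta / (beta - rho)
P1/P0 = 0.0053 / (0.0053 - 0.00422) = 4.907407
P1 = 315 * 4.907407 = 1545.8 MW

1545.8


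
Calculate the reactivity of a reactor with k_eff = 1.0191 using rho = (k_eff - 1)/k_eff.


rho = (k_eff - 1) / k_eff
rho = (1.0191 - 1) / 1.0191
rho = 0.018742

0.018742


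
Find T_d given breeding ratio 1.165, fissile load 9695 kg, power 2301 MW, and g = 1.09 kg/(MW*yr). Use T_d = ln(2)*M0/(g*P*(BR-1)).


Breeding gain G = BR - 1 = 1.165 - 1 = 0.165
Fissile production rate = g * P * G = 1.09 * 2301 * 0.165 = 413.83485 kg/yr
T_d = ln(2) * M0 / (g * P * G)
T_d = ln(2) * 9695 / 413.83485 = 16.239 yr

16.239


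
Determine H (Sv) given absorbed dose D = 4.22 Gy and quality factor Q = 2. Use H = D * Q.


H = D * Q
H = 4.22 * 2
H = 8.4400 Sv

8.4400


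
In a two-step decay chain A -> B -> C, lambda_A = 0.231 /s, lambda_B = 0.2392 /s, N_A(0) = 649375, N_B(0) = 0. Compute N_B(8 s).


N_B(t) = lambda_A * N_A0 / (lambda_B - lambda_A) * [exp(-lambda_A*t) - exp(-lambda_B*t)]
exp(-0.231*8) = 0.1575520; exp(-0.2392*8) = 0.1475483
N_B = 0.231 * 649375 / (0.2392 - 0.231) * (0.1575520 - 0.1475483)
N_B = 183001

183001


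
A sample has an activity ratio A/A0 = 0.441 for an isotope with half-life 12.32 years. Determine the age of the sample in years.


lambda = ln(2) / t_half = ln(2) / 12.32 = 0.05626195 /yr
t = -ln(A/A0) / lambda
t = -ln(0.441) / 0.05626195
t = 14.552 yr

14.552


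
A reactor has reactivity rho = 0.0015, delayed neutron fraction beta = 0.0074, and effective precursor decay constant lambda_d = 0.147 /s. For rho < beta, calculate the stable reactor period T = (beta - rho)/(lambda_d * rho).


T = (beta - rho) / (lambda_d * rho)
T = (0.0074 - 0.0015) / (0.147 * 0.0015)
T = 26.757 s

26.757


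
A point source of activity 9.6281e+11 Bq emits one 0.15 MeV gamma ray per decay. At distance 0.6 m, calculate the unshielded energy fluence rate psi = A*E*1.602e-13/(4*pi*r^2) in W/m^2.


psi = A * E * 1.602e-13 / (4*pi*r^2)
psi = 9.6281e+11 * 0.15 * 1.602e-13 / (4*pi*0.6^2)
psi = 0.0051143 W/m^2

0.0051143


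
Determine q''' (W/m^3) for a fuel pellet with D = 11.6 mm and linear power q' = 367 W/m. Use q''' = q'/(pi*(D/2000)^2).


r = D / 2 / 1000 = 11.6 / 2 / 1000 = 0.0058 m
q''' = q' / (pi * r^2)
q''' = 367 / (pi * 0.0058^2)
q''' = 3.4726e+06 W/m^3

3.4726e+06


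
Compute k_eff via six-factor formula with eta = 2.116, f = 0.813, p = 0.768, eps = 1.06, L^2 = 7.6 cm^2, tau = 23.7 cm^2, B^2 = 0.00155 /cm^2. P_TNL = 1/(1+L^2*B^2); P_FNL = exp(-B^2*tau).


k_inf = eta*f*p*eps = 2.116*0.813*0.768*1.06 = 1.400468
P_TNL = 1/(1 + L^2*B^2) = 1/(1 + 7.6*0.00155) = 0.9883572
P_FNL = exp(-B^2*tau) = exp(-0.00155*23.7) = 0.9639315
k_eff = k_inf * P_TNL * P_FNL = 1.400468 * 0.9883572 * 0.9639315
k_eff = 1.3342

1.3342


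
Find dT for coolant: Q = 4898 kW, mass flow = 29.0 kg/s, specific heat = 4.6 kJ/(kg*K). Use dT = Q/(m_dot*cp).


dT = Q / (m_dot * cp)
dT = 4898 / (29.0 * 4.6)
dT = 36.717 C

36.717


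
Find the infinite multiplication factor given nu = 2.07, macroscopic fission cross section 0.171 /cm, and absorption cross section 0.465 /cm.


k_inf = nu * Sigma_f / Sigma_a
k_inf = 2.07 * 0.171 / 0.465
k_inf = 0.76123

0.76123


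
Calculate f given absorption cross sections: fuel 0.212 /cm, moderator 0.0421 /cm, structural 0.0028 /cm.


f = Sigma_a_fuel / (Sigma_a_fuel + Sigma_a_mod + Sigma_a_other)
f = 0.212 / (0.212 + 0.0421 + 0.0028)
f = 0.82522

0.82522


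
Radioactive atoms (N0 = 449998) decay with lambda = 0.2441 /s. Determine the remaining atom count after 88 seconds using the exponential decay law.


N = N0 * exp(-lambda * t)
N = 449998 * exp(-0.2441 * 88)
N = 2.1097e-04

2.1097e-04


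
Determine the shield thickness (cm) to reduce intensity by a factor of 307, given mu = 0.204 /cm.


x = ln(factor) / mu
x = ln(307) / 0.204
x = 28.073 cm

28.073


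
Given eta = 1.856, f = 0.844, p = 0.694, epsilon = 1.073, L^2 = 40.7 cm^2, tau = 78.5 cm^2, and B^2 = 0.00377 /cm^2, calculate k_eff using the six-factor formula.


k_inf = eta*f*p*eps = 1.856*0.844*0.694*1.073 = 1.166486
P_TNL = 1/(1 + L^2*B^2) = 1/(1 + 40.7*0.00377) = 0.8669726
P_FNL = exp(-B^2*tau) = exp(-0.00377*78.5) = 0.7438283
k_eff = k_inf * P_TNL * P_FNL = 1.166486 * 0.8669726 * 0.7438283
k_eff = 0.75224

0.75224


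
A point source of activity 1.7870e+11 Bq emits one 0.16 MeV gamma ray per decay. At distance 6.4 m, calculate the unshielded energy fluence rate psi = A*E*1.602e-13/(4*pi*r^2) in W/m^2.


psi = A * E * 1.602e-13 / (4*pi*r^2)
psi = 1.7870e+11 * 0.16 * 1.602e-13 / (4*pi*6.4^2)
psi = 8.8989e-06 W/m^2

8.8989e-06


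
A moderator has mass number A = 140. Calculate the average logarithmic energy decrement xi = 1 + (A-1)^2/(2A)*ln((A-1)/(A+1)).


xi = 1 + (A-1)^2/(2A) * ln((A-1)/(A+1))
xi = 1 + (140-1)^2/(2*140) * ln((140-1)/(140 +1))
xi = 0.014218

0.014218


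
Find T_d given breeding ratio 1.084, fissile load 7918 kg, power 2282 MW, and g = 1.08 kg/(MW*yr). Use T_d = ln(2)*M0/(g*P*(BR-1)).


Breeding gain G = BR - 1 = 1.084 - 1 = 0.084
Fissile production rate = g * P * G = 1.08 * 2282 * 0.084 = 207.02304 kg/yr
T_d = ln(2) * M0 / (g * P * G)
T_d = ln(2) * 7918 / 207.02304 = 26.511 yr

26.511


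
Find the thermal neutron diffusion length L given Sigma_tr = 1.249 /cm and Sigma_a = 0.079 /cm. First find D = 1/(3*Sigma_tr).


D = 1 / (3 * Sigma_tr) = 1 / (3 * 1.249) = 0.2668802 cm
L = sqrt(D / Sigma_a)
L = sqrt(0.2668802 / 0.079)
L = 1.8380 cm

1.8380


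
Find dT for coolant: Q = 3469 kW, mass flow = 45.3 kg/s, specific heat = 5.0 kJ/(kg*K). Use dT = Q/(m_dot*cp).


dT = Q / (m_dot * cp)
dT = 3469 / (45.3 * 5.0)
dT = 15.316 C

15.316


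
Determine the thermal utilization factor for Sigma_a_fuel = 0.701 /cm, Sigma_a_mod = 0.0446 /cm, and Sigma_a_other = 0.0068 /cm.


f = Sigma_a_fuel / (Sigma_a_fuel + Sigma_a_mod + Sigma_a_other)
f = 0.701 / (0.701 + 0.0446 + 0.0068)
f = 0.93169

0.93169


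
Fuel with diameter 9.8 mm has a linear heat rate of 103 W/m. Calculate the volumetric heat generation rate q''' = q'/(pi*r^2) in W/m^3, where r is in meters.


r = D / 2 / 1000 = 9.8 / 2 / 1000 = 0.0049 m
q''' = q' / (pi * r^2)
q''' = 103 / (pi * 0.0049^2)
q''' = 1.3655e+06 W/m^3

1.3655e+06


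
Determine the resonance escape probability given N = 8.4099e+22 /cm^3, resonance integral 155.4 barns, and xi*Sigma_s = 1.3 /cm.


p = exp(-N * I * 1e-24 / (xi*Sigma_s))
p = exp(-8.4099e+22 * 155.4 * 1e-24 / 1.3)
p = 4.3054e-05

4.3054e-05


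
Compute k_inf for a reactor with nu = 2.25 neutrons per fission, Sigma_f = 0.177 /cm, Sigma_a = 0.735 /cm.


k_inf = nu * Sigma_f / Sigma_a
k_inf = 2.25 * 0.177 / 0.735
k_inf = 0.54184

0.54184


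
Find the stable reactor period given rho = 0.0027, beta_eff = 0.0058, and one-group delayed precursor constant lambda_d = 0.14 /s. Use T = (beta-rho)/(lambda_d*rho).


T = (beta - rho) / (lambda_d * rho)
T = (0.0058 - 0.0027) / (0.14 * 0.0027)
T = 8.2011 s

8.2011


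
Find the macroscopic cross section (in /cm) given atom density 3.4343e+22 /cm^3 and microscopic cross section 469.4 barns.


Sigma = N * sigma_barns * 1e-24
Sigma = 3.4343e+22 * 469.4 * 1e-24
Sigma = 16.121 /cm

16.121


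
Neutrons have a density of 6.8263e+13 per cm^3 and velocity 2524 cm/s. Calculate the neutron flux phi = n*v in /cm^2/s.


phi = n * v
phi = 6.8263e+13 * 2524
phi = 1.7230e+17 /cm^2/s

1.7230e+17


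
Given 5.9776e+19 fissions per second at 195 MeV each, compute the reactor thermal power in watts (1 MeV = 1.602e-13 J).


P = fission_rate * E_MeV * 1.602e-13
P = 5.9776e+19 * 195 * 1.602e-13
P = 1.8673e+09 W

1.8673e+09


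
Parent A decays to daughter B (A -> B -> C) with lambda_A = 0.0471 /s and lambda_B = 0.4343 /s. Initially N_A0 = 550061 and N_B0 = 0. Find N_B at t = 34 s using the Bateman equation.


N_B(t) = lambda_A * N_A0 / (lambda_B - lambda_A) * [exp(-lambda_A*t) - exp(-lambda_B*t)]
exp(-0.0471*34) = 0.2016141; exp(-0.4343*34) = 3.864745e-07
N_B = 0.0471 * 550061 / (0.4343 - 0.0471) * (0.2016141 - 3.864745e-07)
N_B = 13490

13490


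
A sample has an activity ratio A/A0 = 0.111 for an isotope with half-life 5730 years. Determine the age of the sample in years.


lambda = ln(2) / t_half = ln(2) / 5730 = 1.209681e-04 /yr
t = -ln(A/A0) / lambda
t = -ln(0.111) / 1.209681e-04
t = 18172 yr

18172


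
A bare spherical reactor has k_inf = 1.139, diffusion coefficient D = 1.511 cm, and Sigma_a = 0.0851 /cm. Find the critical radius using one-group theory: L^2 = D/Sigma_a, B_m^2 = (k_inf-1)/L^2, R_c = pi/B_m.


L^2 = D / Sigma_a = 1.511 / 0.0851 = 17.75558 cm^2
B_m^2 = (k_inf - 1) / L^2 = (1.139 - 1) / 17.75558 = 0.007828525 /cm^2
For a bare sphere: B_g = pi/R, so R_c = pi / sqrt(B_m^2)
R_c = pi / sqrt(0.007828525) = 35.507 cm

35.507


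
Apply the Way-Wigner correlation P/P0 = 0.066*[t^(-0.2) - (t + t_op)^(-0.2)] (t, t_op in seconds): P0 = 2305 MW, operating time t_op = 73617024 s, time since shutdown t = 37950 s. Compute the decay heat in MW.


P/P0 = 0.066 * [t^(-0.2) - (t + t_op)^(-0.2)]
P/P0 = 0.066 * [37950^(-0.2) - (37950 + 73617024)^(-0.2)]
P/P0 = 0.066 * [0.1213829 - 0.02670297] = 0.006248875
P = 2305 * 0.006248875 = 14.404 MW

14.404


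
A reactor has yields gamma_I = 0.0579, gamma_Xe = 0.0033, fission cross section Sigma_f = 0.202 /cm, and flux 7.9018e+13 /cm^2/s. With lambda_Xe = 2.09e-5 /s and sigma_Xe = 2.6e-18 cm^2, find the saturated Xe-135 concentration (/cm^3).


Xe_eq = (gamma_I + gamma_Xe) * Sigma_f * phi / (lambda_Xe + sigma_Xe * phi)
Numerator = (0.0579 + 0.0033) * 0.202 * 7.9018e+13 = 9.768521e+11
Denominator = 2.09e-5 + 2.6e-18 * 7.9018e+13 = 2.263468e-04
Xe_eq = 9.768521e+11 / 2.263468e-04 = 4.3157e+15 /cm^3

4.3157e+15


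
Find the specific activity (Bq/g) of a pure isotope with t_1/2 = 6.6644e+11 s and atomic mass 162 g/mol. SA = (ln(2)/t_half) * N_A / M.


lambda = ln(2) / t_half = ln(2) / 6.6644e+11 = 1.040074e-12 /s
SA = lambda * N_A / M
SA = 1.040074e-12 * 6.022e23 / 162
SA = 3.8663e+09 Bq/g

3.8663e+09


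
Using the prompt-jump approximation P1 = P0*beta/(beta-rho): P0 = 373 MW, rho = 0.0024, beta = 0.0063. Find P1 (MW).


P1/P0 = beta / (beta - rho)
P1/P0 = 0.0063 / (0.0063 - 0.0024) = 1.615385
P1 = 373 * 1.615385 = 602.54 MW

602.54


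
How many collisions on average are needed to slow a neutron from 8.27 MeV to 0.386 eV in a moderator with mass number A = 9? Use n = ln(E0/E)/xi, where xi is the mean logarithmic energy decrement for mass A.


xi = 1 + (A-1)^2/(2A)*ln((A-1)/(A+1)) = 0.2066007 (for A = 9)
n = ln(E0/E) / xi
n = ln(8.27e6 / 0.386) / 0.2066007
n = ln(2.142487e+07) / 0.2066007 = 81.704

81.704


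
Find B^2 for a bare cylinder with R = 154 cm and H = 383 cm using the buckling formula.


B^2 = (2.405/R)^2 + (pi/H)^2
B^2 = (2.405/154)^2 + (pi/383)^2
B^2 = 3.1117e-04 /cm^2

3.1117e-04


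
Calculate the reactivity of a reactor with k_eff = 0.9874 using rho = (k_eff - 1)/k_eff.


rho = (k_eff - 1) / k_eff
rho = (0.9874 - 1) / 0.9874
rho = -0.012761

-0.012761


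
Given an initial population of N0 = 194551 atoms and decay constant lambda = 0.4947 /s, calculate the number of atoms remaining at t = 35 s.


N = N0 * exp(-lambda * t)
N = 194551 * exp(-0.4947 * 35)
N = 0.0058809

0.0058809


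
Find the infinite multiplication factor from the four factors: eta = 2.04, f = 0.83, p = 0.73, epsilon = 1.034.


k_inf = eta * f * p * epsilon
k_inf = 2.04 * 0.83 * 0.73 * 1.034
k_inf = 1.2781

1.2781


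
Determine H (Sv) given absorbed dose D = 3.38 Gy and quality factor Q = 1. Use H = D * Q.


H = D * Q
H = 3.38 * 1
H = 3.3800 Sv

3.3800


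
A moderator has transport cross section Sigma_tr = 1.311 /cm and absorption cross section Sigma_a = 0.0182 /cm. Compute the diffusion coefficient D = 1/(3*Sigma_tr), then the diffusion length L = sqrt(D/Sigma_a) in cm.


D = 1 / (3 * Sigma_tr) = 1 / (3 * 1.311) = 0.2542588 cm
L = sqrt(D / Sigma_a)
L = sqrt(0.2542588 / 0.0182)
L = 3.7377 cm

3.7377


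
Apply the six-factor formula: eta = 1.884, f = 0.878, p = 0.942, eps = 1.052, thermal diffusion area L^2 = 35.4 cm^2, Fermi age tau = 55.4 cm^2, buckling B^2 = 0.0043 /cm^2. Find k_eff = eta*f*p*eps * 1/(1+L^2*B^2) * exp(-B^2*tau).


k_inf = eta*f*p*eps = 1.884*0.878*0.942*1.052 = 1.639238
P_TNL = 1/(1 + L^2*B^2) = 1/(1 + 35.4*0.0043) = 0.8678898
P_FNL = exp(-B^2*tau) = exp(-0.0043*55.4) = 0.7880293
k_eff = k_inf * P_TNL * P_FNL = 1.639238 * 0.8678898 * 0.7880293
k_eff = 1.1211

1.1211


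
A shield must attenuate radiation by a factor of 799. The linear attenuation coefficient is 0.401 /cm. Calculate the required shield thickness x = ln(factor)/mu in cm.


x = ln(factor) / mu
x = ln(799) / 0.401
x = 16.667 cm

16.667


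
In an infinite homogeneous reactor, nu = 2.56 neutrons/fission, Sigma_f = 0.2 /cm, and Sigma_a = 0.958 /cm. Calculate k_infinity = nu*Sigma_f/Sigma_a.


k_inf = nu * Sigma_f / Sigma_a
k_inf = 2.56 * 0.2 / 0.958
k_inf = 0.53445

0.53445


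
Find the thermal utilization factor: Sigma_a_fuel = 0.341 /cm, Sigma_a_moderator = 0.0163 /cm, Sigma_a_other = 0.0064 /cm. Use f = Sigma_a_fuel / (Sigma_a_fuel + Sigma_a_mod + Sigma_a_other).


f = Sigma_a_fuel / (Sigma_a_fuel + Sigma_a_mod + Sigma_a_other)
f = 0.341 / (0.341 + 0.0163 + 0.0064)
f = 0.93759

0.93759


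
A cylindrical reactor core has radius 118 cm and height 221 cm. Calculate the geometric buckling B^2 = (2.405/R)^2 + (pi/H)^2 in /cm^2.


B^2 = (2.405/R)^2 + (pi/H)^2
B^2 = (2.405/118)^2 + (pi/221)^2
B^2 = 6.1748e-04 /cm^2

6.1748e-04


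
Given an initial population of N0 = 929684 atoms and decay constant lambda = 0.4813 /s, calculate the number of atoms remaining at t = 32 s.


N = N0 * exp(-lambda * t)
N = 929684 * exp(-0.4813 * 32)
N = 0.19033

0.19033


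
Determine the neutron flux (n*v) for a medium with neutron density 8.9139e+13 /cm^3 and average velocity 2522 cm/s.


phi = n * v
phi = 8.9139e+13 * 2522
phi = 2.2481e+17 /cm^2/s

2.2481e+17


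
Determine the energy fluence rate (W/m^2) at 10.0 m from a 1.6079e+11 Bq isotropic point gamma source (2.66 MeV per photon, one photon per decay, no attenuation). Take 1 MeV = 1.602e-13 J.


psi = A * E * 1.602e-13 / (4*pi*r^2)
psi = 1.6079e+11 * 2.66 * 1.602e-13 / (4*pi*10.0^2)
psi = 5.4525e-05 W/m^2

5.4525e-05


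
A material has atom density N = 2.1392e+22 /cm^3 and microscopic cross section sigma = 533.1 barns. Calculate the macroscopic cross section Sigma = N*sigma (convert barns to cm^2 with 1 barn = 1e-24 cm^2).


Sigma = N * sigma_barns * 1e-24
Sigma = 2.1392e+22 * 533.1 * 1e-24
Sigma = 11.404 /cm

11.404


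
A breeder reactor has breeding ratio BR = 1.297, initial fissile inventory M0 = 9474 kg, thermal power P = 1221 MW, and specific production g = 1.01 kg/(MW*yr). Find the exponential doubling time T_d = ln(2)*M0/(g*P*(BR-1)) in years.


Breeding gain G = BR - 1 = 1.297 - 1 = 0.297
Fissile production rate = g * P * G = 1.01 * 1221 * 0.297 = 366.26337 kg/yr
T_d = ln(2) * M0 / (g * P * G)
T_d = ln(2) * 9474 / 366.26337 = 17.929 yr

17.929


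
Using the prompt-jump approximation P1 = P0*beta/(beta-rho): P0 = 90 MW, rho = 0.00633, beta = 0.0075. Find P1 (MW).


P1/P0 = beta / (beta - rho)
P1/P0 = 0.0075 / (0.0075 - 0.00633) = 6.410256
P1 = 90 * 6.410256 = 576.92 MW

576.92


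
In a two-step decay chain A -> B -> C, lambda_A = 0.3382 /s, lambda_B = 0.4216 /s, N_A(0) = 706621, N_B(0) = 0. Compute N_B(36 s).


N_B(t) = lambda_A * N_A0 / (lambda_B - lambda_A) * [exp(-lambda_A*t) - exp(-lambda_B*t)]
exp(-0.3382*36) = 5.156771e-06; exp(-0.4216*36) = 2.561251e-07
N_B = 0.3382 * 706621 / (0.4216 - 0.3382) * (5.156771e-06 - 2.561251e-07)
N_B = 14.043

14.043


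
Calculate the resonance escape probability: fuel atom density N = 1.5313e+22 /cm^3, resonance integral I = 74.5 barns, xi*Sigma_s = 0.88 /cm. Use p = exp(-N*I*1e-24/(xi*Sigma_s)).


p = exp(-N * I * 1e-24 / (xi*Sigma_s))
p = exp(-1.5313e+22 * 74.5 * 1e-24 / 0.88)
p = 0.27352

0.27352


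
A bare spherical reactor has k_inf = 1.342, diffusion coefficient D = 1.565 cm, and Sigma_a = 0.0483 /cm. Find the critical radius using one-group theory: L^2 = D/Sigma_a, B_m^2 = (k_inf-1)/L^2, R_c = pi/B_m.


L^2 = D / Sigma_a = 1.565 / 0.0483 = 32.40166 cm^2
B_m^2 = (k_inf - 1) / L^2 = (1.342 - 1) / 32.40166 = 0.01055501 /cm^2
For a bare sphere: B_g = pi/R, so R_c = pi / sqrt(B_m^2)
R_c = pi / sqrt(0.01055501) = 30.579 cm

30.579


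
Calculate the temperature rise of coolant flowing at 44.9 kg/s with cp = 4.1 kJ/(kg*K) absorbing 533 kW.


dT = Q / (m_dot * cp)
dT = 533 / (44.9 * 4.1)
dT = 2.8953 C

2.8953


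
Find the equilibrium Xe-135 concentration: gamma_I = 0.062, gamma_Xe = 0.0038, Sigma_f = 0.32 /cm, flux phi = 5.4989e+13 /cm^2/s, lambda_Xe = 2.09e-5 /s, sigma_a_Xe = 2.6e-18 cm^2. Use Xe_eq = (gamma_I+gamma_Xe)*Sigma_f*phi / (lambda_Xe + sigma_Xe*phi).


Xe_eq = (gamma_I + gamma_Xe) * Sigma_f * phi / (lambda_Xe + sigma_Xe * phi)
Numerator = (0.062 + 0.0038) * 0.32 * 5.4989e+13 = 1.157848e+12
Denominator = 2.09e-5 + 2.6e-18 * 5.4989e+13 = 1.638714e-04
Xe_eq = 1.157848e+12 / 1.638714e-04 = 7.0656e+15 /cm^3

7.0656e+15


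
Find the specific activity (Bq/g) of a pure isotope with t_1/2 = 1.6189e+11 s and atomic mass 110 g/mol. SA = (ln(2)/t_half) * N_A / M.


lambda = ln(2) / t_half = ln(2) / 1.6189e+11 = 4.281594e-12 /s
SA = lambda * N_A / M
SA = 4.281594e-12 * 6.022e23 / 110
SA = 2.3440e+10 Bq/g

2.3440e+10


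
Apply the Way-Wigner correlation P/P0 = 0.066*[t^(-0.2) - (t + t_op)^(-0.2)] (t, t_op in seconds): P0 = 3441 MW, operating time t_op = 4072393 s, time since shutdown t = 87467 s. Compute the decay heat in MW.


P/P0 = 0.066 * [t^(-0.2) - (t + t_op)^(-0.2)]
P/P0 = 0.066 * [87467^(-0.2) - (87467 + 4072393)^(-0.2)]
P/P0 = 0.066 * [0.1027144 - 0.04744432] = 0.003647825
P = 3441 * 0.003647825 = 12.552 MW

12.552


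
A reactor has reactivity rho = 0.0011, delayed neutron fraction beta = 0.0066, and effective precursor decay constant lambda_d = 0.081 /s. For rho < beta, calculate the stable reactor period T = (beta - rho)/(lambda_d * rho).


T = (beta - rho) / (lambda_d * rho)
T = (0.0066 - 0.0011) / (0.081 * 0.0011)
T = 61.728 s

61.728


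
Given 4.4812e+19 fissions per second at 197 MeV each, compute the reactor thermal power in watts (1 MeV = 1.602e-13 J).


P = fission_rate * E_MeV * 1.602e-13
P = 4.4812e+19 * 197 * 1.602e-13
P = 1.4142e+09 W

1.4142e+09


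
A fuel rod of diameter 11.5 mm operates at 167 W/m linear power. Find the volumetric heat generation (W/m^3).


r = D / 2 / 1000 = 11.5 / 2 / 1000 = 0.00575 m
q''' = q' / (pi * r^2)
q''' = 167 / (pi * 0.00575^2)
q''' = 1.6078e+06 W/m^3

1.6078e+06


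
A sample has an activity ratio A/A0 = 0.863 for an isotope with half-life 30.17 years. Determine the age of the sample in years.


lambda = ln(2) / t_half = ln(2) / 30.17 = 0.02297472 /yr
t = -ln(A/A0) / lambda
t = -ln(0.863) / 0.02297472
t = 6.4132 yr

6.4132


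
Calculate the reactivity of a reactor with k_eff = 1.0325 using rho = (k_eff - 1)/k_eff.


rho = (k_eff - 1) / k_eff
rho = (1.0325 - 1) / 1.0325
rho = 0.031477

0.031477


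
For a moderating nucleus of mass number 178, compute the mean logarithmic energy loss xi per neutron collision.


xi = 1 + (A-1)^2/(2A) * ln((A-1)/(A+1))
xi = 1 + (178-1)^2/(2*178) * ln((178-1)/(178 +1))
xi = 0.011194

0.011194


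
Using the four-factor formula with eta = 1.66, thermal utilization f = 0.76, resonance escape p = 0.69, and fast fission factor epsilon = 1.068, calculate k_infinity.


k_inf = eta * f * p * epsilon
k_inf = 1.66 * 0.76 * 0.69 * 1.068
k_inf = 0.92970

0.92970


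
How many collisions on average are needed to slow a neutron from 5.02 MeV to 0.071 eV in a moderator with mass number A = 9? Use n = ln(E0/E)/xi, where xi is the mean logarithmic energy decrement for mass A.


xi = 1 + (A-1)^2/(2A)*ln((A-1)/(A+1)) = 0.2066007 (for A = 9)
n = ln(E0/E) / xi
n = ln(5.02e6 / 0.071) / 0.2066007
n = ln(7.070423e+07) / 0.2066007 = 87.483

87.483


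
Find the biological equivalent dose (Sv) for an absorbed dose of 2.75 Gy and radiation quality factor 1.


H = D * Q
H = 2.75 * 1
H = 2.7500 Sv

2.7500


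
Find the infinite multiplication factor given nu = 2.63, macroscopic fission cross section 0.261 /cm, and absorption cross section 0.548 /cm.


k_inf = nu * Sigma_f / Sigma_a
k_inf = 2.63 * 0.261 / 0.548
k_inf = 1.2526

1.2526


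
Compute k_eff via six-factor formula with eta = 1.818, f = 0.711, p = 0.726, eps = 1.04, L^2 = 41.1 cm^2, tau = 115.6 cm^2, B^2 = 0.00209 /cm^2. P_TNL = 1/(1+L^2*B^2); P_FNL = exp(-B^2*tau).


k_inf = eta*f*p*eps = 1.818*0.711*0.726*1.04 = 0.9759632
P_TNL = 1/(1 + L^2*B^2) = 1/(1 + 41.1*0.00209) = 0.9208960
P_FNL = exp(-B^2*tau) = exp(-0.00209*115.6) = 0.7853671
k_eff = k_inf * P_TNL * P_FNL = 0.9759632 * 0.9208960 * 0.7853671
k_eff = 0.70586

0.70586


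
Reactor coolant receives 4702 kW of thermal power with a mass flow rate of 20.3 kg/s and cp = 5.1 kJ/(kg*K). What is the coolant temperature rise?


dT = Q / (m_dot * cp)
dT = 4702 / (20.3 * 5.1)
dT = 45.417 C

45.417


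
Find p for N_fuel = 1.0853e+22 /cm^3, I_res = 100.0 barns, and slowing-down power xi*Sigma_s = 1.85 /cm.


p = exp(-N * I * 1e-24 / (xi*Sigma_s))
p = exp(-1.0853e+22 * 100.0 * 1e-24 / 1.85)
p = 0.55619

0.55619


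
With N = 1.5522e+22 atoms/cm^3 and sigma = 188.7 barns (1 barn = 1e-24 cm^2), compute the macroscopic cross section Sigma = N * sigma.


Sigma = N * sigma_barns * 1e-24
Sigma = 1.5522e+22 * 188.7 * 1e-24
Sigma = 2.9290 /cm

2.9290


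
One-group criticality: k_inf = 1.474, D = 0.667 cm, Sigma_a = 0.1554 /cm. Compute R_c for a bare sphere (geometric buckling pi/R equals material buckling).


L^2 = D / Sigma_a = 0.667 / 0.1554 = 4.292149 cm^2
B_m^2 = (k_inf - 1) / L^2 = (1.474 - 1) / 4.292149 = 0.1104342 /cm^2
For a bare sphere: B_g = pi/R, so R_c = pi / sqrt(B_m^2)
R_c = pi / sqrt(0.1104342) = 9.4536 cm

9.4536


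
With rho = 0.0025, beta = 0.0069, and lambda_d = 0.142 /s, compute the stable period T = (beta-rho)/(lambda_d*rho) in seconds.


T = (beta - rho) / (lambda_d * rho)
T = (0.0069 - 0.0025) / (0.142 * 0.0025)
T = 12.394 s

12.394


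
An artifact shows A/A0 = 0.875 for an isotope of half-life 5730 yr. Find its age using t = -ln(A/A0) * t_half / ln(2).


lambda = ln(2) / t_half = ln(2) / 5730 = 1.209681e-04 /yr
t = -ln(A/A0) / lambda
t = -ln(0.875) / 1.209681e-04
t = 1103.9 yr

1103.9


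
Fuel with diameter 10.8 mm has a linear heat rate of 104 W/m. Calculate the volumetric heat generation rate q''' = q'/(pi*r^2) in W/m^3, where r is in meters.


r = D / 2 / 1000 = 10.8 / 2 / 1000 = 0.0054 m
q''' = q' / (pi * r^2)
q''' = 104 / (pi * 0.0054^2)
q''' = 1.1353e+06 W/m^3

1.1353e+06


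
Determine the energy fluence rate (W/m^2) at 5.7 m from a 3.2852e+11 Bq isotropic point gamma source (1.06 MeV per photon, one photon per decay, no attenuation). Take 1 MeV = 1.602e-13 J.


psi = A * E * 1.602e-13 / (4*pi*r^2)
psi = 3.2852e+11 * 1.06 * 1.602e-13 / (4*pi*5.7^2)
psi = 1.3664e-04 W/m^2

1.3664e-04


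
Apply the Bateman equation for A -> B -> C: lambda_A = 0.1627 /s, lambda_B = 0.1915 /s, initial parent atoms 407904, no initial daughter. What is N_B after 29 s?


N_B(t) = lambda_A * N_A0 / (lambda_B - lambda_A) * [exp(-lambda_A*t) - exp(-lambda_B*t)]
exp(-0.1627*29) = 0.008930347; exp(-0.1915*29) = 0.003873875
N_B = 0.1627 * 407904 / (0.1915 - 0.1627) * (0.008930347 - 0.003873875)
N_B = 11652

11652


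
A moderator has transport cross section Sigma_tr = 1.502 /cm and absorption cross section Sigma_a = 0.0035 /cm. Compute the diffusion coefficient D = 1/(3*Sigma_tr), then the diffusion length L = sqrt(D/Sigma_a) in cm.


D = 1 / (3 * Sigma_tr) = 1 / (3 * 1.502) = 0.2219263 cm
L = sqrt(D / Sigma_a)
L = sqrt(0.2219263 / 0.0035)
L = 7.9629 cm

7.9629


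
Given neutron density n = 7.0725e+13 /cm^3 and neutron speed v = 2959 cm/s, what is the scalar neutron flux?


phi = n * v
phi = 7.0725e+13 * 2959
phi = 2.0928e+17 /cm^2/s

2.0928e+17


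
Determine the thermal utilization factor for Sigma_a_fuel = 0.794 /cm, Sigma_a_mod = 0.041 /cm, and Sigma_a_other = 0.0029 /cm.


f = Sigma_a_fuel / (Sigma_a_fuel + Sigma_a_mod + Sigma_a_other)
f = 0.794 / (0.794 + 0.041 + 0.0029)
f = 0.94761

0.94761


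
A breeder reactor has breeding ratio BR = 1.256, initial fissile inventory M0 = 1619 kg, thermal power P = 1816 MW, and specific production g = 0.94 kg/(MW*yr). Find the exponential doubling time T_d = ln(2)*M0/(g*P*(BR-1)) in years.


Breeding gain G = BR - 1 = 1.256 - 1 = 0.256
Fissile production rate = g * P * G = 0.94 * 1816 * 0.256 = 437.00224 kg/yr
T_d = ln(2) * M0 / (g * P * G)
T_d = ln(2) * 1619 / 437.00224 = 2.5680 yr

2.5680


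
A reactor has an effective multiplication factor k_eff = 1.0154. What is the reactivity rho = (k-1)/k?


rho = (k_eff - 1) / k_eff
rho = (1.0154 - 1) / 1.0154
rho = 0.015166

0.015166


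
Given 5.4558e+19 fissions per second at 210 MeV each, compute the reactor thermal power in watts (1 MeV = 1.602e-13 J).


P = fission_rate * E_MeV * 1.602e-13
P = 5.4558e+19 * 210 * 1.602e-13
P = 1.8354e+09 W

1.8354e+09


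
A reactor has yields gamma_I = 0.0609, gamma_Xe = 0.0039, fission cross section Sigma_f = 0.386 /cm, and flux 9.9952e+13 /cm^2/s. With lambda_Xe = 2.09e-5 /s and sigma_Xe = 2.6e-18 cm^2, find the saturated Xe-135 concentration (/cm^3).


Xe_eq = (gamma_I + gamma_Xe) * Sigma_f * phi / (lambda_Xe + sigma_Xe * phi)
Numerator = (0.0609 + 0.0039) * 0.386 * 9.9952e+13 = 2.500079e+12
Denominator = 2.09e-5 + 2.6e-18 * 9.9952e+13 = 2.807752e-04
Xe_eq = 2.500079e+12 / 2.807752e-04 = 8.9042e+15 /cm^3

8.9042e+15


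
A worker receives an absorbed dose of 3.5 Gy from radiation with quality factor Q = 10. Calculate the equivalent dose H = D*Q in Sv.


H = D * Q
H = 3.5 * 10
H = 35.000 Sv

35.000


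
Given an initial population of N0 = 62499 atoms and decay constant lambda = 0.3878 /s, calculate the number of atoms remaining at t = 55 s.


N = N0 * exp(-lambda * t)
N = 62499 * exp(-0.3878 * 55)
N = 3.4104e-05

3.4104e-05


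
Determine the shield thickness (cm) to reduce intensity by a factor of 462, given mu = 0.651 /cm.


x = ln(factor) / mu
x = ln(462) / 0.651
x = 9.4248 cm

9.4248


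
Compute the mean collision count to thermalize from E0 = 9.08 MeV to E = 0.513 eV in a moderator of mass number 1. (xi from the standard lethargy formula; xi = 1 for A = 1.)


xi = 1 + (A-1)^2/(2A)*ln((A-1)/(A+1)) = 1 (for A = 1)
n = ln(E0/E) / xi
n = ln(9.08e6 / 0.513) / 1
n = ln(1.769981e+07) / 1 = 16.689

16.689


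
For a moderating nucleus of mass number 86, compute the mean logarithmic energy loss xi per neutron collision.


xi = 1 + (A-1)^2/(2A) * ln((A-1)/(A+1))
xi = 1 + (86-1)^2/(2*86) * ln((86-1)/(86 +1))
xi = 0.023077

0.023077


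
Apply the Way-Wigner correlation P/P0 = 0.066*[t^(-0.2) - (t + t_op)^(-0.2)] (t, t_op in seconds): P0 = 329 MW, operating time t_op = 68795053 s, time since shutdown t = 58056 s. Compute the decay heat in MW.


P/P0 = 0.066 * [t^(-0.2) - (t + t_op)^(-0.2)]
P/P0 = 0.066 * [58056^(-0.2) - (58056 + 68795053)^(-0.2)]
P/P0 = 0.066 * [0.1114886 - 0.02706545] = 0.005571928
P = 329 * 0.005571928 = 1.8332 MW

1.8332


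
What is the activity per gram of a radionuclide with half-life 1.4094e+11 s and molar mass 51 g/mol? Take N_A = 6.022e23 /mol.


lambda = ln(2) / t_half = ln(2) / 1.4094e+11 = 4.918030e-12 /s
SA = lambda * N_A / M
SA = 4.918030e-12 * 6.022e23 / 51
SA = 5.8071e+10 Bq/g

5.8071e+10


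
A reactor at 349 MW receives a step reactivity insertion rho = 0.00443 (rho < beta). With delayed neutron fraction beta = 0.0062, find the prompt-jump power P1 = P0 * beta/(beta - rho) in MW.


P1/P0 = beta / (beta - rho)
P1/P0 = 0.0062 / (0.0062 - 0.00443) = 3.502825
P1 = 349 * 3.502825 = 1222.5 MW

1222.5
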